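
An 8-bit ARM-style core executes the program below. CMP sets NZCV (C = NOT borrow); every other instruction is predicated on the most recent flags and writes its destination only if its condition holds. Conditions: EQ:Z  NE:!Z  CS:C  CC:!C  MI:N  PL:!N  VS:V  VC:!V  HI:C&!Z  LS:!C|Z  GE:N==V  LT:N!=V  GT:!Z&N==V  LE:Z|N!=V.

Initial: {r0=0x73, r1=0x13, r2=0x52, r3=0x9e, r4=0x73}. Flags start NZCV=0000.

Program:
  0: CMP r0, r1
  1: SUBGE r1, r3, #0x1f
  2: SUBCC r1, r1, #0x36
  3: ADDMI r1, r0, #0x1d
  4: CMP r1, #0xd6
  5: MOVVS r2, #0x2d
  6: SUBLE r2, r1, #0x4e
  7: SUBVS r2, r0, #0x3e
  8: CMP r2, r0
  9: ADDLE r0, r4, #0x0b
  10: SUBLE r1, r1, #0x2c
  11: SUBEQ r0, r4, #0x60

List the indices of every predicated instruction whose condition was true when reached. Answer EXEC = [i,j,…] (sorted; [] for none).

EXEC = [1,5,7,9,10]

[0] flags=0010 → (cmp)
[1] flags=0010 GE?T → r1=0x7f
[2] flags=0010 CC?F → skip
[3] flags=0010 MI?F → skip
[4] flags=1001 → (cmp)
[5] flags=1001 VS?T → r2=0x2d
[6] flags=1001 LE?F → skip
[7] flags=1001 VS?T → r2=0x35
[8] flags=1000 → (cmp)
[9] flags=1000 LE?T → r0=0x7e
[10] flags=1000 LE?T → r1=0x53
[11] flags=1000 EQ?F → skip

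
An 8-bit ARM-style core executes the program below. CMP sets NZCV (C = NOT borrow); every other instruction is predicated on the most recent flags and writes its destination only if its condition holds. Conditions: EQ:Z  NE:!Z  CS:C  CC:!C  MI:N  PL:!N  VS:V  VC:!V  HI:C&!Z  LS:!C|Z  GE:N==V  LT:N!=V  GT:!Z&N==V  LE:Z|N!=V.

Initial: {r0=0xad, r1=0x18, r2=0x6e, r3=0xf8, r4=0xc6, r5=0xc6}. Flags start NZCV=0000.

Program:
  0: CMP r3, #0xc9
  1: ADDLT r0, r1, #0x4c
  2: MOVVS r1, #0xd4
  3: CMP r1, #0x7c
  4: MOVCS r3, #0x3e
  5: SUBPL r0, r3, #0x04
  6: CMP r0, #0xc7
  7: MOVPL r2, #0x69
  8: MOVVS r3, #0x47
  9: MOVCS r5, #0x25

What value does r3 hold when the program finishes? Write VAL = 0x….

VAL = 0xf8

0: ✓ CMP  NZCV=0010
1: · ADDLT
2: · MOVVS
3: ✓ CMP  NZCV=1000
4: · MOVCS
5: · SUBPL
6: ✓ CMP  NZCV=1000
7: · MOVPL
8: · MOVVS
9: · MOVCS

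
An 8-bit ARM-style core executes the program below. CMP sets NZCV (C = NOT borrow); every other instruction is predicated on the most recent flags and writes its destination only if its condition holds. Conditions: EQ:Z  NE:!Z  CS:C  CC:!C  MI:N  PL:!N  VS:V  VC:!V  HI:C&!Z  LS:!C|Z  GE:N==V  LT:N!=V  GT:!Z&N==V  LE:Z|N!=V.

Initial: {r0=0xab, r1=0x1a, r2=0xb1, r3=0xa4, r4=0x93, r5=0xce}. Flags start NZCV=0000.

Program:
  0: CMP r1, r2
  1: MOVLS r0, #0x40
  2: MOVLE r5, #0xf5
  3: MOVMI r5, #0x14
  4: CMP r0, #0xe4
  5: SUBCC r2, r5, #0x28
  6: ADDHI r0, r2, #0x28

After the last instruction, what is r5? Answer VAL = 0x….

[0] flags=0000 → (cmp)
[1] flags=0000 LS?T → r0=0x40
[2] flags=0000 LE?F → skip
[3] flags=0000 MI?F → skip
[4] flags=0000 → (cmp)
[5] flags=0000 CC?T → r2=0xa6
[6] flags=0000 HI?F → skip

VAL = 0xce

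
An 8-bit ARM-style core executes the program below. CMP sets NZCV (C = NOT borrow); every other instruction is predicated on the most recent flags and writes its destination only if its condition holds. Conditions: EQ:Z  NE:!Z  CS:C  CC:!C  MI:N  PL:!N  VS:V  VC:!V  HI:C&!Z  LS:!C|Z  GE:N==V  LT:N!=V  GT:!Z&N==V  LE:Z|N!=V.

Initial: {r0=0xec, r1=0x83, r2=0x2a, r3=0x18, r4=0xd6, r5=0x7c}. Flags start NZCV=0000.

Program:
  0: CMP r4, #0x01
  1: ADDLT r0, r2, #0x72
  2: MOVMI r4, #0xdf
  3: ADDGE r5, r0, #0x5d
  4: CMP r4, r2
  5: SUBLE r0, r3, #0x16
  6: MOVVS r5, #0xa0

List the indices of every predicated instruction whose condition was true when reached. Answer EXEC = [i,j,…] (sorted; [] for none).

EXEC = [1,2,5]

0: ✓ CMP  NZCV=1010
1: ✓ ADDLT  r0←0x9c
2: ✓ MOVMI  r4←0xdf
3: · ADDGE
4: ✓ CMP  NZCV=1010
5: ✓ SUBLE  r0←0x02
6: · MOVVS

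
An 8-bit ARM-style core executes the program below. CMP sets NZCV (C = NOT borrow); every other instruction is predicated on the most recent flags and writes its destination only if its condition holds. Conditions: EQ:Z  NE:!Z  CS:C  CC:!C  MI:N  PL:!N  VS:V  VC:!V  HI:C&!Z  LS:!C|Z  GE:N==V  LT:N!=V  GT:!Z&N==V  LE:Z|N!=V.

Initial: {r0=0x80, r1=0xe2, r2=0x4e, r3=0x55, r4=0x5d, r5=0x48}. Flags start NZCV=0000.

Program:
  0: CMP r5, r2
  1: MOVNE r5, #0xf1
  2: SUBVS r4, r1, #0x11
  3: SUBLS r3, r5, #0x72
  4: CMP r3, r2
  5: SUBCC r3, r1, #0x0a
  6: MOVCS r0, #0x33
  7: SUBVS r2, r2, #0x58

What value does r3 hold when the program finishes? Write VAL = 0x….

0: ✓ CMP  NZCV=1000
1: ✓ MOVNE  r5←0xf1
2: · SUBVS
3: ✓ SUBLS  r3←0x7f
4: ✓ CMP  NZCV=0010
5: · SUBCC
6: ✓ MOVCS  r0←0x33
7: · SUBVS

VAL = 0x7f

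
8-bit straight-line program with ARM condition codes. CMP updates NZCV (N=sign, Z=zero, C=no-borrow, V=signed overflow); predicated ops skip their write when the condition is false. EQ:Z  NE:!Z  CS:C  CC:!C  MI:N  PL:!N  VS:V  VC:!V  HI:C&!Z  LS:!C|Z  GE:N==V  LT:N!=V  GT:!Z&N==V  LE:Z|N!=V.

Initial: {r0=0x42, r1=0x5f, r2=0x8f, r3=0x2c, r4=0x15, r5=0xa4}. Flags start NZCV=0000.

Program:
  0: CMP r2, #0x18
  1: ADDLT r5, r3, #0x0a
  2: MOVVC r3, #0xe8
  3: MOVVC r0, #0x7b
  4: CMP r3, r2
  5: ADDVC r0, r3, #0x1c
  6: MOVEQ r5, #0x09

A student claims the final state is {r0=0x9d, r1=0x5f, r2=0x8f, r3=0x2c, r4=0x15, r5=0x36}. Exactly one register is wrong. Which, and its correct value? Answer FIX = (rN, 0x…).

[0] flags=0011 → (cmp)
[1] flags=0011 LT?T → r5=0x36
[2] flags=0011 VC?F → skip
[3] flags=0011 VC?F → skip
[4] flags=1001 → (cmp)
[5] flags=1001 VC?F → skip
[6] flags=1001 EQ?F → skip

FIX = (r0, 0x42)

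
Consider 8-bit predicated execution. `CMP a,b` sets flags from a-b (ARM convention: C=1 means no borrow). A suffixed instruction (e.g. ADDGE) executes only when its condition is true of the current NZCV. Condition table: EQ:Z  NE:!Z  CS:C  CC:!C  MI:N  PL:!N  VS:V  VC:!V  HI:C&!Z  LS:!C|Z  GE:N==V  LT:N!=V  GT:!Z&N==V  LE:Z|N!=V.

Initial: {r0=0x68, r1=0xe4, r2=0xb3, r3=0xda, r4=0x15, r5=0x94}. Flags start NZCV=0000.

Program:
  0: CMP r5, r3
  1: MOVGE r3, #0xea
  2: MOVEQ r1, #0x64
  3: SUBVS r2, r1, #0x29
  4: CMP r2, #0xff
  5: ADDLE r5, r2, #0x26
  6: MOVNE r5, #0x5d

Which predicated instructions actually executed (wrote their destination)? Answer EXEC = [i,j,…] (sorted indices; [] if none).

0: ✓ CMP  NZCV=1000
1: · MOVGE
2: · MOVEQ
3: · SUBVS
4: ✓ CMP  NZCV=1000
5: ✓ ADDLE  r5←0xd9
6: ✓ MOVNE  r5←0x5d

EXEC = [5,6]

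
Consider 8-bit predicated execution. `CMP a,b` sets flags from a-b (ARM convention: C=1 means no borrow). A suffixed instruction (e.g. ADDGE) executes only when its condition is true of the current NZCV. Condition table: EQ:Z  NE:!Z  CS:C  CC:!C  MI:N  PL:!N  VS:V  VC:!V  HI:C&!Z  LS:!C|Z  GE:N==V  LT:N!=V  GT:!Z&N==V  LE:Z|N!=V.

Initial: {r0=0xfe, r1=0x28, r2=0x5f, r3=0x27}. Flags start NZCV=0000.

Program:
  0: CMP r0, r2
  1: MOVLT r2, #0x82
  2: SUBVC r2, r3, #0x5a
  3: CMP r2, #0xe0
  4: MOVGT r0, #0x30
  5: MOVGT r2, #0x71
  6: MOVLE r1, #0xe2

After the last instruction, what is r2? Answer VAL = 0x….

[0] flags=1010 → (cmp)
[1] flags=1010 LT?T → r2=0x82
[2] flags=1010 VC?T → r2=0xcd
[3] flags=1000 → (cmp)
[4] flags=1000 GT?F → skip
[5] flags=1000 GT?F → skip
[6] flags=1000 LE?T → r1=0xe2

VAL = 0xcd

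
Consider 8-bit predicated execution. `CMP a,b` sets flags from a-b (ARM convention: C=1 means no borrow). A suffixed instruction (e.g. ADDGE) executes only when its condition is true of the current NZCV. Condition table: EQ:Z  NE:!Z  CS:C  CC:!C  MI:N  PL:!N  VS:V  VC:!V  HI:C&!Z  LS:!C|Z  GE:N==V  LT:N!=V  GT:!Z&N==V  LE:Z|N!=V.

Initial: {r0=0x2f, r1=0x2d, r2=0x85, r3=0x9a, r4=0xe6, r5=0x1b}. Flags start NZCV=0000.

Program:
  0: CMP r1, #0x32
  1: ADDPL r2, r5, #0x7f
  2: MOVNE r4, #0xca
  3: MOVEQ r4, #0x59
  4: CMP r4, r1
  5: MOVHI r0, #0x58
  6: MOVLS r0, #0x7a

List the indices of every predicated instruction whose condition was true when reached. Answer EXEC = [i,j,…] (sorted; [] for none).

[0] flags=1000 → (cmp)
[1] flags=1000 PL?F → skip
[2] flags=1000 NE?T → r4=0xca
[3] flags=1000 EQ?F → skip
[4] flags=1010 → (cmp)
[5] flags=1010 HI?T → r0=0x58
[6] flags=1010 LS?F → skip

EXEC = [2,5]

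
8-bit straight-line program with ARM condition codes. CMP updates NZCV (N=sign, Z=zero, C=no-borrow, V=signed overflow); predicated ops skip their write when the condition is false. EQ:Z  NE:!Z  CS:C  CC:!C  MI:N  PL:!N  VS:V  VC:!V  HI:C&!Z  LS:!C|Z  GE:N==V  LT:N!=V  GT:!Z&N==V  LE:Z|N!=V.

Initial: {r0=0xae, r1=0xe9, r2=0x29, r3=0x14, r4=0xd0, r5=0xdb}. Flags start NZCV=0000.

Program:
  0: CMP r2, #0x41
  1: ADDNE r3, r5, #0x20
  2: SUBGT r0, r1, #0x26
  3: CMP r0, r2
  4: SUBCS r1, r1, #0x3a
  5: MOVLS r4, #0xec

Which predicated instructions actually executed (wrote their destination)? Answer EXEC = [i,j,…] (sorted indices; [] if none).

EXEC = [1,4]

0: ✓ CMP  NZCV=1000
1: ✓ ADDNE  r3←0xfb
2: · SUBGT
3: ✓ CMP  NZCV=1010
4: ✓ SUBCS  r1←0xaf
5: · MOVLS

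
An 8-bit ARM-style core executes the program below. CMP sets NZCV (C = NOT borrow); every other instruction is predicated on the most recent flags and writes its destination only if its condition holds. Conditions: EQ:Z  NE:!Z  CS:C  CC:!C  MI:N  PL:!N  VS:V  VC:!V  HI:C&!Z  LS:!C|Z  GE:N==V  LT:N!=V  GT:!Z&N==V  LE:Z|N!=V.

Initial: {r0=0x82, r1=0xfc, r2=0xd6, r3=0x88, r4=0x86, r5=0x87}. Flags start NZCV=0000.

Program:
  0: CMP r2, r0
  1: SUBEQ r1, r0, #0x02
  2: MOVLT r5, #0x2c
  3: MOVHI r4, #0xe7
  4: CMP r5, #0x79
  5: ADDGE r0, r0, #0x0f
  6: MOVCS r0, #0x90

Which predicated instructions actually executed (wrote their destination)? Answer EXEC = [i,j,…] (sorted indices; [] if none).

EXEC = [3,6]

[0] flags=0010 → (cmp)
[1] flags=0010 EQ?F → skip
[2] flags=0010 LT?F → skip
[3] flags=0010 HI?T → r4=0xe7
[4] flags=0011 → (cmp)
[5] flags=0011 GE?F → skip
[6] flags=0011 CS?T → r0=0x90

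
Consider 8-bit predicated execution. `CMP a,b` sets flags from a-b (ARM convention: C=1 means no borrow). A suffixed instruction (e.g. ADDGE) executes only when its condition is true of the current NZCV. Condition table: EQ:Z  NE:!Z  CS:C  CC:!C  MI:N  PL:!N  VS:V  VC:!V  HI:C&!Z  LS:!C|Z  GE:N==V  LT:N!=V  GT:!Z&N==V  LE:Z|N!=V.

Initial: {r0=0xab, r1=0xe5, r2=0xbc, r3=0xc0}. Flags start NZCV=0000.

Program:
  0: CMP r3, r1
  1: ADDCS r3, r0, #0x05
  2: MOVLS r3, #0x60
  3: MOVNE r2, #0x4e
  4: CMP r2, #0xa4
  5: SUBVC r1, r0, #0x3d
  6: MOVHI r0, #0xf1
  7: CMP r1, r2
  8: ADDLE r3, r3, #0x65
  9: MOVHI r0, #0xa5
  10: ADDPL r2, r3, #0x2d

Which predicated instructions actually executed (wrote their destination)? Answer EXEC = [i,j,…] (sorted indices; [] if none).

0: ✓ CMP  NZCV=1000
1: · ADDCS
2: ✓ MOVLS  r3←0x60
3: ✓ MOVNE  r2←0x4e
4: ✓ CMP  NZCV=1001
5: · SUBVC
6: · MOVHI
7: ✓ CMP  NZCV=1010
8: ✓ ADDLE  r3←0xc5
9: ✓ MOVHI  r0←0xa5
10: · ADDPL

EXEC = [2,3,8,9]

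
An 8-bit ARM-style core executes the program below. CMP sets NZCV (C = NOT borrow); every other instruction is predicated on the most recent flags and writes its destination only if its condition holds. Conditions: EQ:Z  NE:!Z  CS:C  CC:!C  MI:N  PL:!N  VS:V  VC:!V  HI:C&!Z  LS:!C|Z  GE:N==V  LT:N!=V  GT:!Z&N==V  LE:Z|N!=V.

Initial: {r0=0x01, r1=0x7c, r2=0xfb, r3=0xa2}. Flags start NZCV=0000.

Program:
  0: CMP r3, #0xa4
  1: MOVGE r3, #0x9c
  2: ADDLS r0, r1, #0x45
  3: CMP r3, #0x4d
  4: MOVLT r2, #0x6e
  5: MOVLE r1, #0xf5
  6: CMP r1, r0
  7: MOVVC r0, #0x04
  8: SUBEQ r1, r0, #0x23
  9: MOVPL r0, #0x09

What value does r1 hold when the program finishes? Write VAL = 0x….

[0] flags=1000 → (cmp)
[1] flags=1000 GE?F → skip
[2] flags=1000 LS?T → r0=0xc1
[3] flags=0011 → (cmp)
[4] flags=0011 LT?T → r2=0x6e
[5] flags=0011 LE?T → r1=0xf5
[6] flags=0010 → (cmp)
[7] flags=0010 VC?T → r0=0x04
[8] flags=0010 EQ?F → skip
[9] flags=0010 PL?T → r0=0x09

VAL = 0xf5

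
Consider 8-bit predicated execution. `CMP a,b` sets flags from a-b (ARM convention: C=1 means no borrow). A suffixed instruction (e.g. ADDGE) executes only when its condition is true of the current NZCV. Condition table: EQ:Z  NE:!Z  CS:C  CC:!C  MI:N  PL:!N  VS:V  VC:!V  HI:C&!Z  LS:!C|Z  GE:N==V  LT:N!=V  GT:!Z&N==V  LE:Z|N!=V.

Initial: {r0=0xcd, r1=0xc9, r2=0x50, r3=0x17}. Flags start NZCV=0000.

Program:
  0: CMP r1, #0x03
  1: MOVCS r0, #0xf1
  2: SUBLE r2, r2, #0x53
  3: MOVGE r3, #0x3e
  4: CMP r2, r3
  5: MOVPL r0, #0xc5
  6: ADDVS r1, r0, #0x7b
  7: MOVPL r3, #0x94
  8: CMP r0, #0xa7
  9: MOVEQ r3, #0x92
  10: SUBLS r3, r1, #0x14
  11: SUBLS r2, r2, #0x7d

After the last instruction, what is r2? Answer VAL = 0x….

VAL = 0xfd

0: ✓ CMP  NZCV=1010
1: ✓ MOVCS  r0←0xf1
2: ✓ SUBLE  r2←0xfd
3: · MOVGE
4: ✓ CMP  NZCV=1010
5: · MOVPL
6: · ADDVS
7: · MOVPL
8: ✓ CMP  NZCV=0010
9: · MOVEQ
10: · SUBLS
11: · SUBLS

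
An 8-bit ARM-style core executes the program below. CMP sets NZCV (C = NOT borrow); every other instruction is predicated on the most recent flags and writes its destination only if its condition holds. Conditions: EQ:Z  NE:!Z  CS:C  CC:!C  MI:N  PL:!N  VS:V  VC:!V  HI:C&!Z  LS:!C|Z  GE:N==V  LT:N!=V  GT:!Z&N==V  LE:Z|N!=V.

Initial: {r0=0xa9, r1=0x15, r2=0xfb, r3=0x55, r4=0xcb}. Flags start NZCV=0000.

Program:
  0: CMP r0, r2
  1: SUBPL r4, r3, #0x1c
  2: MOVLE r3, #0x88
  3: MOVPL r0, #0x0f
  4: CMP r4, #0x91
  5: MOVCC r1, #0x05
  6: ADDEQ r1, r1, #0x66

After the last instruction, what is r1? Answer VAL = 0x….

[0] flags=1000 → (cmp)
[1] flags=1000 PL?F → skip
[2] flags=1000 LE?T → r3=0x88
[3] flags=1000 PL?F → skip
[4] flags=0010 → (cmp)
[5] flags=0010 CC?F → skip
[6] flags=0010 EQ?F → skip

VAL = 0x15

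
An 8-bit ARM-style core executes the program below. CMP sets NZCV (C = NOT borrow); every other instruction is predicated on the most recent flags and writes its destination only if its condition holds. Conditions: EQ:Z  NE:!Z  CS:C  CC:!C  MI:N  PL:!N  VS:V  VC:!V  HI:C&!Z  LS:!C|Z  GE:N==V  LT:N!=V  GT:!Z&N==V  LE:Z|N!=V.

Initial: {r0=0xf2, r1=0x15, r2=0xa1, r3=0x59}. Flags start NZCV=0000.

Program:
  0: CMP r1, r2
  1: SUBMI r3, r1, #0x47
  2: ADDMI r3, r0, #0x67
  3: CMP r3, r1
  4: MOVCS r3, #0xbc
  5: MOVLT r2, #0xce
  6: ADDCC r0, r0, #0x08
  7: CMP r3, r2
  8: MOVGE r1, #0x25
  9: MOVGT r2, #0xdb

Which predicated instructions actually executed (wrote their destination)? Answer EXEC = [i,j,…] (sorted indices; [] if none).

EXEC = [4,8,9]

0: ✓ CMP  NZCV=0000
1: · SUBMI
2: · ADDMI
3: ✓ CMP  NZCV=0010
4: ✓ MOVCS  r3←0xbc
5: · MOVLT
6: · ADDCC
7: ✓ CMP  NZCV=0010
8: ✓ MOVGE  r1←0x25
9: ✓ MOVGT  r2←0xdb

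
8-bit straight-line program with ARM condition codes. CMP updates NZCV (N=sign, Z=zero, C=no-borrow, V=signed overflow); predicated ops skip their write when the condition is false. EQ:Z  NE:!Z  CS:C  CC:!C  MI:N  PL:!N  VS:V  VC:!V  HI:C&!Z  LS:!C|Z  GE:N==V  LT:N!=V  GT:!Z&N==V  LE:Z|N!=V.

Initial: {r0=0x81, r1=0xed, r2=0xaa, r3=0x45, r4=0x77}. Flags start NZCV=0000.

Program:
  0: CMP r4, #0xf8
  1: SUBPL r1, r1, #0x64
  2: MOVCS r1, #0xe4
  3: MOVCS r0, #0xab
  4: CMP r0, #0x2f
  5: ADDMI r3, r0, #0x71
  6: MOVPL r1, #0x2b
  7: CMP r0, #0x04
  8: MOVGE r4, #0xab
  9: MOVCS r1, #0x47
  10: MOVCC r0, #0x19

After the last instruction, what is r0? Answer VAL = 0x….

0: ✓ CMP  NZCV=0000
1: ✓ SUBPL  r1←0x89
2: · MOVCS
3: · MOVCS
4: ✓ CMP  NZCV=0011
5: · ADDMI
6: ✓ MOVPL  r1←0x2b
7: ✓ CMP  NZCV=0011
8: · MOVGE
9: ✓ MOVCS  r1←0x47
10: · MOVCC

VAL = 0x81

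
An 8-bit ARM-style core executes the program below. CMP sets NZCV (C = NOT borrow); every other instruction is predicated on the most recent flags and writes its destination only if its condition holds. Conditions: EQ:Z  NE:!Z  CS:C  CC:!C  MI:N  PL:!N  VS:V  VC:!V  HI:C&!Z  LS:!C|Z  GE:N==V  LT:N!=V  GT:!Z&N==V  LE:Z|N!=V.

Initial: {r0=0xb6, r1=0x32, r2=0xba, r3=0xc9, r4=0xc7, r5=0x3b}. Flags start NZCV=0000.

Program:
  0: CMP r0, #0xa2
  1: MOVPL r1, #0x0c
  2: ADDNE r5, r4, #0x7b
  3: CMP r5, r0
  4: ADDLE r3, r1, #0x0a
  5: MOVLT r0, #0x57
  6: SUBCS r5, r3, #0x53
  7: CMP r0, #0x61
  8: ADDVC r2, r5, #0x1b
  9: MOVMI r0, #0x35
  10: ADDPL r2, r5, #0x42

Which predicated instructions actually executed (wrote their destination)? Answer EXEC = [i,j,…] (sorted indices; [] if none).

EXEC = [1,2,10]

[0] flags=0010 → (cmp)
[1] flags=0010 PL?T → r1=0x0c
[2] flags=0010 NE?T → r5=0x42
[3] flags=1001 → (cmp)
[4] flags=1001 LE?F → skip
[5] flags=1001 LT?F → skip
[6] flags=1001 CS?F → skip
[7] flags=0011 → (cmp)
[8] flags=0011 VC?F → skip
[9] flags=0011 MI?F → skip
[10] flags=0011 PL?T → r2=0x84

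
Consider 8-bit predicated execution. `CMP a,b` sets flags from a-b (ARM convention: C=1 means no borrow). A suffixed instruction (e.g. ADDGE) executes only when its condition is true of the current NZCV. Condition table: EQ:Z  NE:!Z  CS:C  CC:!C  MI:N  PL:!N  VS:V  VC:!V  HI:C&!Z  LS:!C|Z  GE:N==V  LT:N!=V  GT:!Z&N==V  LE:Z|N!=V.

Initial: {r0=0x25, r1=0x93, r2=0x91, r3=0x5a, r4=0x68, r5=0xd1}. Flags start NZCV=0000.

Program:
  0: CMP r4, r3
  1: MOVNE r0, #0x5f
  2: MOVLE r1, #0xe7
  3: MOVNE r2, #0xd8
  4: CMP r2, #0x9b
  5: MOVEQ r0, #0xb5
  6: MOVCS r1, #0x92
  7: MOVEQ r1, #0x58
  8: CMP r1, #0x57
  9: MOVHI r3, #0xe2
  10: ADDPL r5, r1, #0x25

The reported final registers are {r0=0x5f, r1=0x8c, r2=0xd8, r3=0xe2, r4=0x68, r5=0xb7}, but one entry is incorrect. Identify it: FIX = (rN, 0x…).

0: ✓ CMP  NZCV=0010
1: ✓ MOVNE  r0←0x5f
2: · MOVLE
3: ✓ MOVNE  r2←0xd8
4: ✓ CMP  NZCV=0010
5: · MOVEQ
6: ✓ MOVCS  r1←0x92
7: · MOVEQ
8: ✓ CMP  NZCV=0011
9: ✓ MOVHI  r3←0xe2
10: ✓ ADDPL  r5←0xb7

FIX = (r1, 0x92)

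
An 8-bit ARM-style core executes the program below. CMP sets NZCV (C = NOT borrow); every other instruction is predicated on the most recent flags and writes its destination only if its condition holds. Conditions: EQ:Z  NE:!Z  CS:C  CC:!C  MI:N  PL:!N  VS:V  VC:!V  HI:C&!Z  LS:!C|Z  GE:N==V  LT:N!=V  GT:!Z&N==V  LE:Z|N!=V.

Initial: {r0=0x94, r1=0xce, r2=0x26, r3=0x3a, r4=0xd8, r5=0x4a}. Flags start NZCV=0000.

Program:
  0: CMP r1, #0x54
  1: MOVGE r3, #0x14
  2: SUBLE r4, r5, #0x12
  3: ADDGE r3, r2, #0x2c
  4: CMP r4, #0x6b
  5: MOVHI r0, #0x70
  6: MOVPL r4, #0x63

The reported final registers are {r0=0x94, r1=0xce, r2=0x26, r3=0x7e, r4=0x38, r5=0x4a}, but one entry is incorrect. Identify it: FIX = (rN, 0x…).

FIX = (r3, 0x3a)

0: ✓ CMP  NZCV=0011
1: · MOVGE
2: ✓ SUBLE  r4←0x38
3: · ADDGE
4: ✓ CMP  NZCV=1000
5: · MOVHI
6: · MOVPL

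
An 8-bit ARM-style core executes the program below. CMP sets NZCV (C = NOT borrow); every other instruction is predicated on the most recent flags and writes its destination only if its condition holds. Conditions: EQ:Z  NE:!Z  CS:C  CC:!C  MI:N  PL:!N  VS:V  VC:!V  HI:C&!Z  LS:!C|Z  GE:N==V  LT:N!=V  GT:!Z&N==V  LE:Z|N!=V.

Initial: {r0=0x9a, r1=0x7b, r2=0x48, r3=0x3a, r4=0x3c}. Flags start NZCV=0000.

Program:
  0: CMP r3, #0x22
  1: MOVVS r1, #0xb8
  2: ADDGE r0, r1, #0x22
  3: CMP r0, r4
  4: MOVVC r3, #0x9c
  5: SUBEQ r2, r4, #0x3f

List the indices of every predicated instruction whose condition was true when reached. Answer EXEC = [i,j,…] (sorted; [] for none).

0: ✓ CMP  NZCV=0010
1: · MOVVS
2: ✓ ADDGE  r0←0x9d
3: ✓ CMP  NZCV=0011
4: · MOVVC
5: · SUBEQ

EXEC = [2]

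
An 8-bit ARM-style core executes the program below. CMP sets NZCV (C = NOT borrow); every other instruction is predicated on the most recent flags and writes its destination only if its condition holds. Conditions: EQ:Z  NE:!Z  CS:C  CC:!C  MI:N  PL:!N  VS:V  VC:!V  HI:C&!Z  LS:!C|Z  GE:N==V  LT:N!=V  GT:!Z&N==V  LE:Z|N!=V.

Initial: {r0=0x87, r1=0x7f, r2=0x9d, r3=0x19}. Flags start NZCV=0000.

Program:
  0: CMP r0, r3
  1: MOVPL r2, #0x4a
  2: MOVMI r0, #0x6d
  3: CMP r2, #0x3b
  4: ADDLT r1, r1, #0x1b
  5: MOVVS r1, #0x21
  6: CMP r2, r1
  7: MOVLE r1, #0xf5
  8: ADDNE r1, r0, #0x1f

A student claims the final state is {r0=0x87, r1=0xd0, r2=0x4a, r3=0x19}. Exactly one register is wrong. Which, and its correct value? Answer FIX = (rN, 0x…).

FIX = (r1, 0xa6)

0: ✓ CMP  NZCV=0011
1: ✓ MOVPL  r2←0x4a
2: · MOVMI
3: ✓ CMP  NZCV=0010
4: · ADDLT
5: · MOVVS
6: ✓ CMP  NZCV=1000
7: ✓ MOVLE  r1←0xf5
8: ✓ ADDNE  r1←0xa6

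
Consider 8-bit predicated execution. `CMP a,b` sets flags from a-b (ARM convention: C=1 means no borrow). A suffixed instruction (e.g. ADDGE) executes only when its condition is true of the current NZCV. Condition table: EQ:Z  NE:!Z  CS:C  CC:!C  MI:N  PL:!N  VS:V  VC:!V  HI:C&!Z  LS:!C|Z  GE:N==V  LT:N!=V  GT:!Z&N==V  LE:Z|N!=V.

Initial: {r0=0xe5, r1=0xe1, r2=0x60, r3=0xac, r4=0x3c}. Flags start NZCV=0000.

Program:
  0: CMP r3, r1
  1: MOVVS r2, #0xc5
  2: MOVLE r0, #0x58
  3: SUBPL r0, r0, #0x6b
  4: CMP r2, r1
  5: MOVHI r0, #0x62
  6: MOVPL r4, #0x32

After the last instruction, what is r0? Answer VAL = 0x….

VAL = 0x58

[0] flags=1000 → (cmp)
[1] flags=1000 VS?F → skip
[2] flags=1000 LE?T → r0=0x58
[3] flags=1000 PL?F → skip
[4] flags=0000 → (cmp)
[5] flags=0000 HI?F → skip
[6] flags=0000 PL?T → r4=0x32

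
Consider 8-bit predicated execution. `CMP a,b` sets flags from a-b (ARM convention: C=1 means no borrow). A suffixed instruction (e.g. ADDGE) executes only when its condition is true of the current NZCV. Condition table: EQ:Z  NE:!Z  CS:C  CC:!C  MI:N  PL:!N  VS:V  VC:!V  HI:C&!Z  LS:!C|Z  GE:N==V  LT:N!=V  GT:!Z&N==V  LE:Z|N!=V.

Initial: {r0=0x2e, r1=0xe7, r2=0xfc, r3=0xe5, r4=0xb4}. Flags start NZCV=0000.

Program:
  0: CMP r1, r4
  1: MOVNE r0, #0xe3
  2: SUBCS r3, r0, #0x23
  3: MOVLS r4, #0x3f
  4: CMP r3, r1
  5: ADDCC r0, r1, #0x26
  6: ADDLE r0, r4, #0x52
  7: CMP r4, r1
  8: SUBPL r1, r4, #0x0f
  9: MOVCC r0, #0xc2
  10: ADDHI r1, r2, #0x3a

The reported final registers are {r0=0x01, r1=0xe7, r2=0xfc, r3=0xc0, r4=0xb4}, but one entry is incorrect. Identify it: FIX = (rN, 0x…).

0: ✓ CMP  NZCV=0010
1: ✓ MOVNE  r0←0xe3
2: ✓ SUBCS  r3←0xc0
3: · MOVLS
4: ✓ CMP  NZCV=1000
5: ✓ ADDCC  r0←0x0d
6: ✓ ADDLE  r0←0x06
7: ✓ CMP  NZCV=1000
8: · SUBPL
9: ✓ MOVCC  r0←0xc2
10: · ADDHI

FIX = (r0, 0xc2)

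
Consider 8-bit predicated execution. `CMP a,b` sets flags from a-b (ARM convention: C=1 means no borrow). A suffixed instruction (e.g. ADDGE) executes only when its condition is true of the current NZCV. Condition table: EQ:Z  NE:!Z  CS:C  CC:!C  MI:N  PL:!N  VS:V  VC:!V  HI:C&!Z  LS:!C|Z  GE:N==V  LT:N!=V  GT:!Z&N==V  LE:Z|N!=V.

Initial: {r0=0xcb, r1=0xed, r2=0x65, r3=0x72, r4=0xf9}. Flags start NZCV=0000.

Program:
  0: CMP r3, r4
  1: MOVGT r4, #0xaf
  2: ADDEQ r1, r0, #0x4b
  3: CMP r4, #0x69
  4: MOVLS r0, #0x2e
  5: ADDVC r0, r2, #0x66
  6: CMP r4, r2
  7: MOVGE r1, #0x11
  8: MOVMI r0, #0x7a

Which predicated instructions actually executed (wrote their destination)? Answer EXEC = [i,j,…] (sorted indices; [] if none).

0: ✓ CMP  NZCV=0000
1: ✓ MOVGT  r4←0xaf
2: · ADDEQ
3: ✓ CMP  NZCV=0011
4: · MOVLS
5: · ADDVC
6: ✓ CMP  NZCV=0011
7: · MOVGE
8: · MOVMI

EXEC = [1]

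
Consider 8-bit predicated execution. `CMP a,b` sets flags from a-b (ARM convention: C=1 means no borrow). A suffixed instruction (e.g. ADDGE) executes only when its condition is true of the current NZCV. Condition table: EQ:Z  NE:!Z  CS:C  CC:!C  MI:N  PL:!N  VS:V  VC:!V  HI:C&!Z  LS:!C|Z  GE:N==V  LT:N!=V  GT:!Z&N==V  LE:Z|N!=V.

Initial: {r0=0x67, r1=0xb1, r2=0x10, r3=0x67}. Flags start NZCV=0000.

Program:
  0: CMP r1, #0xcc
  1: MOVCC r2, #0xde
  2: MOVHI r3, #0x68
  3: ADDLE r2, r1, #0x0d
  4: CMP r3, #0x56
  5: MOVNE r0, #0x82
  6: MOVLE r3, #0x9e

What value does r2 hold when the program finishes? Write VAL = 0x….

[0] flags=1000 → (cmp)
[1] flags=1000 CC?T → r2=0xde
[2] flags=1000 HI?F → skip
[3] flags=1000 LE?T → r2=0xbe
[4] flags=0010 → (cmp)
[5] flags=0010 NE?T → r0=0x82
[6] flags=0010 LE?F → skip

VAL = 0xbe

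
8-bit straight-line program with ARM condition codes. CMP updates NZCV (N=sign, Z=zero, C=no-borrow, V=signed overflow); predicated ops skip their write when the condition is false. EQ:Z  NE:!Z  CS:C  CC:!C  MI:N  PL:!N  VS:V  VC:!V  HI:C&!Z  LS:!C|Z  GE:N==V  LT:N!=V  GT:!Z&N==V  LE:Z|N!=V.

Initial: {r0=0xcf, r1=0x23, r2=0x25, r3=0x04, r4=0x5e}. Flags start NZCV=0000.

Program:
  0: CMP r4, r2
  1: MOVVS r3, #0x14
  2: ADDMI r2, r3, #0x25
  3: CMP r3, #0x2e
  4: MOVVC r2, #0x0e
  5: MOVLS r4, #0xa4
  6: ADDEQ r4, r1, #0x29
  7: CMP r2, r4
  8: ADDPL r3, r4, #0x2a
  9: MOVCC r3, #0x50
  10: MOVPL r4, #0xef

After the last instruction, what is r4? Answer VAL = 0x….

0: ✓ CMP  NZCV=0010
1: · MOVVS
2: · ADDMI
3: ✓ CMP  NZCV=1000
4: ✓ MOVVC  r2←0x0e
5: ✓ MOVLS  r4←0xa4
6: · ADDEQ
7: ✓ CMP  NZCV=0000
8: ✓ ADDPL  r3←0xce
9: ✓ MOVCC  r3←0x50
10: ✓ MOVPL  r4←0xef

VAL = 0xef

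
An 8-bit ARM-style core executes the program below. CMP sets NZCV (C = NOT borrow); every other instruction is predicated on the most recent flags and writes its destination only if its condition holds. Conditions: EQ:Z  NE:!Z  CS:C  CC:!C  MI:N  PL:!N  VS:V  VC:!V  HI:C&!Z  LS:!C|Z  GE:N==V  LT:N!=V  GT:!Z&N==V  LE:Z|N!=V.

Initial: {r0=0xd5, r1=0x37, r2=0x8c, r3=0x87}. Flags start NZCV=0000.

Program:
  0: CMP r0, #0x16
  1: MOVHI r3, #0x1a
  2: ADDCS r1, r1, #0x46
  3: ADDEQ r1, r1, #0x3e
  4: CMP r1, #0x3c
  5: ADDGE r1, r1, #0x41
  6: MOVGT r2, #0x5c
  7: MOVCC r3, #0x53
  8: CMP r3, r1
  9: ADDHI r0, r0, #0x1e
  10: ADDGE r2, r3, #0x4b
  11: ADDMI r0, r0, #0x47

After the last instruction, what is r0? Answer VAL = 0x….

0: ✓ CMP  NZCV=1010
1: ✓ MOVHI  r3←0x1a
2: ✓ ADDCS  r1←0x7d
3: · ADDEQ
4: ✓ CMP  NZCV=0010
5: ✓ ADDGE  r1←0xbe
6: ✓ MOVGT  r2←0x5c
7: · MOVCC
8: ✓ CMP  NZCV=0000
9: · ADDHI
10: ✓ ADDGE  r2←0x65
11: · ADDMI

VAL = 0xd5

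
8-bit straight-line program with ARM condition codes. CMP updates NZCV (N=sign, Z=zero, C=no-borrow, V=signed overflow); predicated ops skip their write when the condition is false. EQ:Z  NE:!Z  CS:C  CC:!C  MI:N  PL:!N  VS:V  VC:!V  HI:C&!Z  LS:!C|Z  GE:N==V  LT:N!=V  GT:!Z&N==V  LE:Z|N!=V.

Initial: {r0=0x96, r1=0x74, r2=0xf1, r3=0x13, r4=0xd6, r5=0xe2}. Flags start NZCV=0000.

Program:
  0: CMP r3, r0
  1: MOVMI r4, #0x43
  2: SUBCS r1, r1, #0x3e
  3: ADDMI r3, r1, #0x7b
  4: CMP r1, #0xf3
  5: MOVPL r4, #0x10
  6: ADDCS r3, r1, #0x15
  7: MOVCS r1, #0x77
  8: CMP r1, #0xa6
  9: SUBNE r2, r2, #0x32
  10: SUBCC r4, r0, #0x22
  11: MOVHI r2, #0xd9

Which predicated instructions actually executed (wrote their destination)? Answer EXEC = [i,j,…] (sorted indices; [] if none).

EXEC = [9,10]

0: ✓ CMP  NZCV=0000
1: · MOVMI
2: · SUBCS
3: · ADDMI
4: ✓ CMP  NZCV=1001
5: · MOVPL
6: · ADDCS
7: · MOVCS
8: ✓ CMP  NZCV=1001
9: ✓ SUBNE  r2←0xbf
10: ✓ SUBCC  r4←0x74
11: · MOVHI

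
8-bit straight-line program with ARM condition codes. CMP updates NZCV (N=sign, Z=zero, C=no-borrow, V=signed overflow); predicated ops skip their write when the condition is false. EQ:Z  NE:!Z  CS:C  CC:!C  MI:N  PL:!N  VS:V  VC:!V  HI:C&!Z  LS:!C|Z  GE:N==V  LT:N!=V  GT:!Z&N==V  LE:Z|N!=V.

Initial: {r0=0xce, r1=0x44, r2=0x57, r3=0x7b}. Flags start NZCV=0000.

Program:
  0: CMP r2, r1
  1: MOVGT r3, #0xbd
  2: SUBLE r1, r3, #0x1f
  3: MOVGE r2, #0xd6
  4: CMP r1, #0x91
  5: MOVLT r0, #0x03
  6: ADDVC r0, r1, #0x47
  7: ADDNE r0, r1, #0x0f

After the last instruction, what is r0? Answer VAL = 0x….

[0] flags=0010 → (cmp)
[1] flags=0010 GT?T → r3=0xbd
[2] flags=0010 LE?F → skip
[3] flags=0010 GE?T → r2=0xd6
[4] flags=1001 → (cmp)
[5] flags=1001 LT?F → skip
[6] flags=1001 VC?F → skip
[7] flags=1001 NE?T → r0=0x53

VAL = 0x53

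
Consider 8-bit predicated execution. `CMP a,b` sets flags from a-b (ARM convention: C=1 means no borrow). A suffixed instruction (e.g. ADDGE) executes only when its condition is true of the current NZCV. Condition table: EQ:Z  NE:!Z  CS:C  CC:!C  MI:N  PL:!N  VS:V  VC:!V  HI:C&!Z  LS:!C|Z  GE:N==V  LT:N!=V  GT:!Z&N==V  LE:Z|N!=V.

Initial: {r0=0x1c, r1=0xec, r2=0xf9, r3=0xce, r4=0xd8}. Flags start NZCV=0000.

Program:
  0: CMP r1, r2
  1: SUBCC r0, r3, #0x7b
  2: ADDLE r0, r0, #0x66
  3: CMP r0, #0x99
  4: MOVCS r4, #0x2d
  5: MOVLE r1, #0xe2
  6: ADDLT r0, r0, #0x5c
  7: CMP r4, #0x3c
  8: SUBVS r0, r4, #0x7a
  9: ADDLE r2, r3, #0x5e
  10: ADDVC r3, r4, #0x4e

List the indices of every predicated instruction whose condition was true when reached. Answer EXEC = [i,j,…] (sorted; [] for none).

0: ✓ CMP  NZCV=1000
1: ✓ SUBCC  r0←0x53
2: ✓ ADDLE  r0←0xb9
3: ✓ CMP  NZCV=0010
4: ✓ MOVCS  r4←0x2d
5: · MOVLE
6: · ADDLT
7: ✓ CMP  NZCV=1000
8: · SUBVS
9: ✓ ADDLE  r2←0x2c
10: ✓ ADDVC  r3←0x7b

EXEC = [1,2,4,9,10]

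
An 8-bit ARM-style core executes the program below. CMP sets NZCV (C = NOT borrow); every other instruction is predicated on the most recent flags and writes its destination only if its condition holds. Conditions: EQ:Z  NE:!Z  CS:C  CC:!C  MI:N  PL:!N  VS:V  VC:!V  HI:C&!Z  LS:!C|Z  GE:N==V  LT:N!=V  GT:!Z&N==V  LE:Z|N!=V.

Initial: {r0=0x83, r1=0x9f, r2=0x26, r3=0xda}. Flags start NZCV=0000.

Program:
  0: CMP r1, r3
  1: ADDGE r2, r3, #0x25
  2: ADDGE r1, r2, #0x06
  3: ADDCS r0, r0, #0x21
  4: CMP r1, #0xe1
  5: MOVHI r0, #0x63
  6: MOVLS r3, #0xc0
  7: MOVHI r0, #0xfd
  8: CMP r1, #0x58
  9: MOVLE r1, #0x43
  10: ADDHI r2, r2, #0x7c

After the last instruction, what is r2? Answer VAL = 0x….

[0] flags=1000 → (cmp)
[1] flags=1000 GE?F → skip
[2] flags=1000 GE?F → skip
[3] flags=1000 CS?F → skip
[4] flags=1000 → (cmp)
[5] flags=1000 HI?F → skip
[6] flags=1000 LS?T → r3=0xc0
[7] flags=1000 HI?F → skip
[8] flags=0011 → (cmp)
[9] flags=0011 LE?T → r1=0x43
[10] flags=0011 HI?T → r2=0xa2

VAL = 0xa2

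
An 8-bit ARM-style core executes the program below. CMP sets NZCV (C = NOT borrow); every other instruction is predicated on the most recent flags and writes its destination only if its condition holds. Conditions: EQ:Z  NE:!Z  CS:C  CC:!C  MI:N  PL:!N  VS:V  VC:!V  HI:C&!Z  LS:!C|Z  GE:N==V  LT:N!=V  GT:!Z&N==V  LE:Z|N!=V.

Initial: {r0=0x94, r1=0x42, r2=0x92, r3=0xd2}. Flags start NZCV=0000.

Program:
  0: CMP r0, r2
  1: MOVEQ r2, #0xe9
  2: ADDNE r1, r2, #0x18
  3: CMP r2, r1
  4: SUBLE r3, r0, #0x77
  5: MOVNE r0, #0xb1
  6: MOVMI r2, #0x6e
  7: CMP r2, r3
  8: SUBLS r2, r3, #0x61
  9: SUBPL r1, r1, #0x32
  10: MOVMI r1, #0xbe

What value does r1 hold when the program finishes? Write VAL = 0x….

0: ✓ CMP  NZCV=0010
1: · MOVEQ
2: ✓ ADDNE  r1←0xaa
3: ✓ CMP  NZCV=1000
4: ✓ SUBLE  r3←0x1d
5: ✓ MOVNE  r0←0xb1
6: ✓ MOVMI  r2←0x6e
7: ✓ CMP  NZCV=0010
8: · SUBLS
9: ✓ SUBPL  r1←0x78
10: · MOVMI

VAL = 0x78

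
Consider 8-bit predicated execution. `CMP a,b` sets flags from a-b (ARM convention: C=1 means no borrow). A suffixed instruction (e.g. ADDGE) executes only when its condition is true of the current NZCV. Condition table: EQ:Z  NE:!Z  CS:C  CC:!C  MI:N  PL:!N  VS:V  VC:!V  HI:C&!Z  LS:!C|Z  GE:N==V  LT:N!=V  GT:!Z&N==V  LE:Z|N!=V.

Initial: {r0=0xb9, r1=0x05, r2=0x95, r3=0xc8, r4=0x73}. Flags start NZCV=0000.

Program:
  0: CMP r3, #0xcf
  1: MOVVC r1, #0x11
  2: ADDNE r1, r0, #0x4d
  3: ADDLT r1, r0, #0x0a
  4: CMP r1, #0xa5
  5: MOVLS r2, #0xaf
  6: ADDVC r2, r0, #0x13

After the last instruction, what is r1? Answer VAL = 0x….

0: ✓ CMP  NZCV=1000
1: ✓ MOVVC  r1←0x11
2: ✓ ADDNE  r1←0x06
3: ✓ ADDLT  r1←0xc3
4: ✓ CMP  NZCV=0010
5: · MOVLS
6: ✓ ADDVC  r2←0xcc

VAL = 0xc3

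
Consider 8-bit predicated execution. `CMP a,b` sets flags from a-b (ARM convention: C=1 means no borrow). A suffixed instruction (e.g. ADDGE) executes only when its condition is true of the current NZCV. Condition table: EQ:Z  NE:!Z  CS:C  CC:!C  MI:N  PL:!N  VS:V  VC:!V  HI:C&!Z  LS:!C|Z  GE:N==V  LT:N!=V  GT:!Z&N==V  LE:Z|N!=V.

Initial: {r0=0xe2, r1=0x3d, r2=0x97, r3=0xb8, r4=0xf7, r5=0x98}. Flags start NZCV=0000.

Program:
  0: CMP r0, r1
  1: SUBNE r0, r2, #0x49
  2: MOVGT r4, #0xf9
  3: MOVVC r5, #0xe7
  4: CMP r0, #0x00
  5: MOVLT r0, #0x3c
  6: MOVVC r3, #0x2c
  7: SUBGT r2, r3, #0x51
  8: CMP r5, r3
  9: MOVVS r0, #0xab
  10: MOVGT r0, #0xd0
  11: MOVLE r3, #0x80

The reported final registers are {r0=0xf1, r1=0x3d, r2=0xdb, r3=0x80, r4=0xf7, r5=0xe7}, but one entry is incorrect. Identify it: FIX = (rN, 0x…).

FIX = (r0, 0x4e)

[0] flags=1010 → (cmp)
[1] flags=1010 NE?T → r0=0x4e
[2] flags=1010 GT?F → skip
[3] flags=1010 VC?T → r5=0xe7
[4] flags=0010 → (cmp)
[5] flags=0010 LT?F → skip
[6] flags=0010 VC?T → r3=0x2c
[7] flags=0010 GT?T → r2=0xdb
[8] flags=1010 → (cmp)
[9] flags=1010 VS?F → skip
[10] flags=1010 GT?F → skip
[11] flags=1010 LE?T → r3=0x80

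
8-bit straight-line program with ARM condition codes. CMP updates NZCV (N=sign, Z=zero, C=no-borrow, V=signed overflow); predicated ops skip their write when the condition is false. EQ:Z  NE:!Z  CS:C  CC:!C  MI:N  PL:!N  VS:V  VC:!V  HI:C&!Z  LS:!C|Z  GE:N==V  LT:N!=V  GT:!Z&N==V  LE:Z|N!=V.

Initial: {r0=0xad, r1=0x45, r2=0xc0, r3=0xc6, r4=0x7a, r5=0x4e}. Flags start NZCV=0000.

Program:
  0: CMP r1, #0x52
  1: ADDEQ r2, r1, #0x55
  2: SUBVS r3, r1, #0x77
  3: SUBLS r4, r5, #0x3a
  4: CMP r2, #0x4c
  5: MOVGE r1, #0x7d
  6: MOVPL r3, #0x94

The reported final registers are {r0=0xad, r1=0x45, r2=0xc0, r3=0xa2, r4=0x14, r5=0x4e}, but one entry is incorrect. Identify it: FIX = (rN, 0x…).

[0] flags=1000 → (cmp)
[1] flags=1000 EQ?F → skip
[2] flags=1000 VS?F → skip
[3] flags=1000 LS?T → r4=0x14
[4] flags=0011 → (cmp)
[5] flags=0011 GE?F → skip
[6] flags=0011 PL?T → r3=0x94

FIX = (r3, 0x94)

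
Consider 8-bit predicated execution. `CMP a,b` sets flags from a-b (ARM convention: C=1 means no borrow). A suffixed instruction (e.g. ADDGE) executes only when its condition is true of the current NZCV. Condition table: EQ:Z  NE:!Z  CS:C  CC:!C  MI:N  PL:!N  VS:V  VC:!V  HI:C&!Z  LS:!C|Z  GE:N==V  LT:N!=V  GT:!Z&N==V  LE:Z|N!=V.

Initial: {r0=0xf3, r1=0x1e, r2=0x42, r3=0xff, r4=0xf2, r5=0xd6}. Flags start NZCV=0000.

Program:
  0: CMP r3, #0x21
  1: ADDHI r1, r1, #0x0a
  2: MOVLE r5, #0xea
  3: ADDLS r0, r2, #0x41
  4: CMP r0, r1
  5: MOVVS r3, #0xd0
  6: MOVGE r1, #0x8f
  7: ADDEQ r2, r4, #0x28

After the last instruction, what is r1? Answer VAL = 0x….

VAL = 0x28

[0] flags=1010 → (cmp)
[1] flags=1010 HI?T → r1=0x28
[2] flags=1010 LE?T → r5=0xea
[3] flags=1010 LS?F → skip
[4] flags=1010 → (cmp)
[5] flags=1010 VS?F → skip
[6] flags=1010 GE?F → skip
[7] flags=1010 EQ?F → skip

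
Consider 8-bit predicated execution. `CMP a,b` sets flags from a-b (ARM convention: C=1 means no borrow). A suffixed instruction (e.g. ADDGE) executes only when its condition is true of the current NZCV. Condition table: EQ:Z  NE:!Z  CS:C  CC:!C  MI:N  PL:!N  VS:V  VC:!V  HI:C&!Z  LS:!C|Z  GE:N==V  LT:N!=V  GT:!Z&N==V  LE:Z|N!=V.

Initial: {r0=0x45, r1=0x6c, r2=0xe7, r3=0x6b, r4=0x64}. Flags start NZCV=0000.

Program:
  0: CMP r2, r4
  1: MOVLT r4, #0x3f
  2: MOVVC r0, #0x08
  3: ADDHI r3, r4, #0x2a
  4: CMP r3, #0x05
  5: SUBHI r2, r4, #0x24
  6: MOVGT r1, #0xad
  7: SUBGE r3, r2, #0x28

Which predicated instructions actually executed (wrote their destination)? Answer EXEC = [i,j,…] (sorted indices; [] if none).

EXEC = [1,2,3,5,6,7]

[0] flags=1010 → (cmp)
[1] flags=1010 LT?T → r4=0x3f
[2] flags=1010 VC?T → r0=0x08
[3] flags=1010 HI?T → r3=0x69
[4] flags=0010 → (cmp)
[5] flags=0010 HI?T → r2=0x1b
[6] flags=0010 GT?T → r1=0xad
[7] flags=0010 GE?T → r3=0xf3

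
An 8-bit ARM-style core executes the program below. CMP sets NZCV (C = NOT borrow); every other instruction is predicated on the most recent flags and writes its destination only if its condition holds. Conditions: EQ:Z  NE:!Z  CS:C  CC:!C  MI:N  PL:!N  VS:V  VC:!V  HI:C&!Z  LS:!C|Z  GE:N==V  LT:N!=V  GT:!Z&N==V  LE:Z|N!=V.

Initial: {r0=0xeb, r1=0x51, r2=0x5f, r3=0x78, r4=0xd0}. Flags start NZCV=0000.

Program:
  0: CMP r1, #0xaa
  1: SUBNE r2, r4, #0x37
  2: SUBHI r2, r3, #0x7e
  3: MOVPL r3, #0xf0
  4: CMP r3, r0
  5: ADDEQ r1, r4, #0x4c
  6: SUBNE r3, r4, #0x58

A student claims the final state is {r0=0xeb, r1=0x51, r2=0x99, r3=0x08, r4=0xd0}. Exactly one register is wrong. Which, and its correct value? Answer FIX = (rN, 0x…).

0: ✓ CMP  NZCV=1001
1: ✓ SUBNE  r2←0x99
2: · SUBHI
3: · MOVPL
4: ✓ CMP  NZCV=1001
5: · ADDEQ
6: ✓ SUBNE  r3←0x78

FIX = (r3, 0x78)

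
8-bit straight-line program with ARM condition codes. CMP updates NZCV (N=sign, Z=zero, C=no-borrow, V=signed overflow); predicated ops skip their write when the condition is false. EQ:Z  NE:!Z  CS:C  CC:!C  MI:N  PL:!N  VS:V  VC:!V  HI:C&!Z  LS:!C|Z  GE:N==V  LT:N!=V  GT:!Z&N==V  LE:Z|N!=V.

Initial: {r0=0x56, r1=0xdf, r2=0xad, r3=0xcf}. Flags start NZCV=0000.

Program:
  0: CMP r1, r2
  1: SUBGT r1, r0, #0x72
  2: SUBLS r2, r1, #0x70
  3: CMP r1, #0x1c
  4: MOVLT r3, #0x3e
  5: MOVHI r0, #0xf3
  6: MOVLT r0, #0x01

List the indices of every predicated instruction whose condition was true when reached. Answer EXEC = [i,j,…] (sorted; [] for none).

[0] flags=0010 → (cmp)
[1] flags=0010 GT?T → r1=0xe4
[2] flags=0010 LS?F → skip
[3] flags=1010 → (cmp)
[4] flags=1010 LT?T → r3=0x3e
[5] flags=1010 HI?T → r0=0xf3
[6] flags=1010 LT?T → r0=0x01

EXEC = [1,4,5,6]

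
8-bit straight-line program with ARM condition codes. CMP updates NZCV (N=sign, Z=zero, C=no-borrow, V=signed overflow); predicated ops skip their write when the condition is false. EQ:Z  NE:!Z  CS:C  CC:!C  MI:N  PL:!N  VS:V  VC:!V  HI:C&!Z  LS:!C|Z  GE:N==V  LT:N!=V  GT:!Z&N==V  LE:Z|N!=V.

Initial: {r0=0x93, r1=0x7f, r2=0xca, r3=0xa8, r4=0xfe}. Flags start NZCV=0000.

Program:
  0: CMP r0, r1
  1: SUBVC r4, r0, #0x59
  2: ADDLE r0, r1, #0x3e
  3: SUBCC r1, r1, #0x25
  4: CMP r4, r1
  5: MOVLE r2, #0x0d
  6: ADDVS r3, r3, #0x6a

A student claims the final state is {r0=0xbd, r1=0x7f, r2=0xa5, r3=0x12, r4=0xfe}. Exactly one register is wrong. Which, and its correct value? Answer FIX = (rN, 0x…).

FIX = (r2, 0x0d)

[0] flags=0011 → (cmp)
[1] flags=0011 VC?F → skip
[2] flags=0011 LE?T → r0=0xbd
[3] flags=0011 CC?F → skip
[4] flags=0011 → (cmp)
[5] flags=0011 LE?T → r2=0x0d
[6] flags=0011 VS?T → r3=0x12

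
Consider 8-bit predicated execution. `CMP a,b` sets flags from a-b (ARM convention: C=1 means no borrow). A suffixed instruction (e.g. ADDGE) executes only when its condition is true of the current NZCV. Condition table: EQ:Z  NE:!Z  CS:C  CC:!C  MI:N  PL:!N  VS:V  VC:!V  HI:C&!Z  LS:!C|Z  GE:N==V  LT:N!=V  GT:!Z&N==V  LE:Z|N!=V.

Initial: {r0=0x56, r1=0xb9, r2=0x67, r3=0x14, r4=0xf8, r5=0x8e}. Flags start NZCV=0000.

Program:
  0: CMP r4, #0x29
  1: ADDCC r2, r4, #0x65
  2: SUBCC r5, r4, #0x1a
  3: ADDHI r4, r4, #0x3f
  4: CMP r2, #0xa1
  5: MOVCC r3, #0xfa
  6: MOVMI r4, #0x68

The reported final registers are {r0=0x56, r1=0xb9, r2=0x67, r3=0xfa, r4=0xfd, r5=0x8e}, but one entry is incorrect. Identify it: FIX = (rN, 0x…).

FIX = (r4, 0x68)

0: ✓ CMP  NZCV=1010
1: · ADDCC
2: · SUBCC
3: ✓ ADDHI  r4←0x37
4: ✓ CMP  NZCV=1001
5: ✓ MOVCC  r3←0xfa
6: ✓ MOVMI  r4←0x68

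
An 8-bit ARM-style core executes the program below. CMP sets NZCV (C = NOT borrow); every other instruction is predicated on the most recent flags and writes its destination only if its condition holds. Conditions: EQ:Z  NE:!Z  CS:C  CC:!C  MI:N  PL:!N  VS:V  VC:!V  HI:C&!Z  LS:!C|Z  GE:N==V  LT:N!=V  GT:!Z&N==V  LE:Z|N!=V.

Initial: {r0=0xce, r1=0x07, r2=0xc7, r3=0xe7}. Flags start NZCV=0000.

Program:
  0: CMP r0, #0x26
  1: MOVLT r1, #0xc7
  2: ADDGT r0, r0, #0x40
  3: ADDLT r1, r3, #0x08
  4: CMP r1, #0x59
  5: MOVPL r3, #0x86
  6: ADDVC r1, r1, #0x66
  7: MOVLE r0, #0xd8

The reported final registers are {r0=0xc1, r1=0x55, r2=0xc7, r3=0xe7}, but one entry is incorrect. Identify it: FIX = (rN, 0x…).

FIX = (r0, 0xd8)

0: ✓ CMP  NZCV=1010
1: ✓ MOVLT  r1←0xc7
2: · ADDGT
3: ✓ ADDLT  r1←0xef
4: ✓ CMP  NZCV=1010
5: · MOVPL
6: ✓ ADDVC  r1←0x55
7: ✓ MOVLE  r0←0xd8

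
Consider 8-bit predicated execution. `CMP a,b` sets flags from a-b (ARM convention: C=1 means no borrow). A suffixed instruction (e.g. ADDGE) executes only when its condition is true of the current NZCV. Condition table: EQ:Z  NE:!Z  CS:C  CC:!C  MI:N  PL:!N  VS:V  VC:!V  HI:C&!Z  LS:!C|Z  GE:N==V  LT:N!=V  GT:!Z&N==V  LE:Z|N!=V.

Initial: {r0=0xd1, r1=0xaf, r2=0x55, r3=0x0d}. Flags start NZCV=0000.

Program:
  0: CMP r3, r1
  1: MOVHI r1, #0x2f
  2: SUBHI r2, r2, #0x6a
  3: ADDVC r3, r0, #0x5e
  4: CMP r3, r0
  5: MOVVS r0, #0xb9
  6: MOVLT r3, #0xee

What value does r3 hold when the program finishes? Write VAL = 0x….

VAL = 0x2f

0: ✓ CMP  NZCV=0000
1: · MOVHI
2: · SUBHI
3: ✓ ADDVC  r3←0x2f
4: ✓ CMP  NZCV=0000
5: · MOVVS
6: · MOVLT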